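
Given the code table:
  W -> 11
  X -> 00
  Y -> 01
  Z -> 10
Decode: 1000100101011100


Decoding:
10 -> Z
00 -> X
10 -> Z
01 -> Y
01 -> Y
01 -> Y
11 -> W
00 -> X


Result: ZXZYYYWX


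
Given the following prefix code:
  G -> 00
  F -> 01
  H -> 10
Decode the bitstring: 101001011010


Decoding step by step:
Bits 10 -> H
Bits 10 -> H
Bits 01 -> F
Bits 01 -> F
Bits 10 -> H
Bits 10 -> H


Decoded message: HHFFHH


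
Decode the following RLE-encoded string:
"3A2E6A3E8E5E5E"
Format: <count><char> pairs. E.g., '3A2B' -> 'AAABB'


Expanding each <count><char> pair:
  3A -> 'AAA'
  2E -> 'EE'
  6A -> 'AAAAAA'
  3E -> 'EEE'
  8E -> 'EEEEEEEE'
  5E -> 'EEEEE'
  5E -> 'EEEEE'

Decoded = AAAEEAAAAAAEEEEEEEEEEEEEEEEEEEEE


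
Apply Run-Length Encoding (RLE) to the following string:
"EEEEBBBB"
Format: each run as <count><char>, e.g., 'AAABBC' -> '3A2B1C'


Scanning runs left to right:
  i=0: run of 'E' x 4 -> '4E'
  i=4: run of 'B' x 4 -> '4B'

RLE = 4E4B


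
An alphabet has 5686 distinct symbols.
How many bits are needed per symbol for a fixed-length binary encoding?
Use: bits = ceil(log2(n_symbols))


log2(5686) = 12.4732
Bracket: 2^12 = 4096 < 5686 <= 2^13 = 8192
So ceil(log2(5686)) = 13

bits = ceil(log2(5686)) = ceil(12.4732) = 13 bits


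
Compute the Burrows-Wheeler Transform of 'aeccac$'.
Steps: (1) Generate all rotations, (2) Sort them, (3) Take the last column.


Rotations (sorted):
  0: $aeccac -> last char: c
  1: ac$aecc -> last char: c
  2: aeccac$ -> last char: $
  3: c$aecca -> last char: a
  4: cac$aec -> last char: c
  5: ccac$ae -> last char: e
  6: eccac$a -> last char: a


BWT = cc$acea


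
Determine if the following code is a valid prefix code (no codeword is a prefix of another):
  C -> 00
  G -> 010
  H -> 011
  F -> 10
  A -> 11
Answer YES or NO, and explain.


Checking each pair (does one codeword prefix another?):
  C='00' vs G='010': no prefix
  C='00' vs H='011': no prefix
  C='00' vs F='10': no prefix
  C='00' vs A='11': no prefix
  G='010' vs C='00': no prefix
  G='010' vs H='011': no prefix
  G='010' vs F='10': no prefix
  G='010' vs A='11': no prefix
  H='011' vs C='00': no prefix
  H='011' vs G='010': no prefix
  H='011' vs F='10': no prefix
  H='011' vs A='11': no prefix
  F='10' vs C='00': no prefix
  F='10' vs G='010': no prefix
  F='10' vs H='011': no prefix
  F='10' vs A='11': no prefix
  A='11' vs C='00': no prefix
  A='11' vs G='010': no prefix
  A='11' vs H='011': no prefix
  A='11' vs F='10': no prefix
No violation found over all pairs.

YES -- this is a valid prefix code. No codeword is a prefix of any other codeword.


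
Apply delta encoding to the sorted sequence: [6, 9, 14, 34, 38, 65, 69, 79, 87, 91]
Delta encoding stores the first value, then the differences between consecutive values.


First value: 6
Deltas:
  9 - 6 = 3
  14 - 9 = 5
  34 - 14 = 20
  38 - 34 = 4
  65 - 38 = 27
  69 - 65 = 4
  79 - 69 = 10
  87 - 79 = 8
  91 - 87 = 4


Delta encoded: [6, 3, 5, 20, 4, 27, 4, 10, 8, 4]


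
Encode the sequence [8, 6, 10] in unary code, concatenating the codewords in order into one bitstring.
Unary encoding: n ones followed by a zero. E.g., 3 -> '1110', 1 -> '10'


Encode each number as n ones followed by a terminating 0:
  8 -> 111111110 (9 bits)
  6 -> 1111110 (7 bits)
  10 -> 11111111110 (11 bits)
Total length = 9 + 7 + 11 = 27 bits.

Unary([8, 6, 10]) = 111111110111111011111111110 (27 bits)


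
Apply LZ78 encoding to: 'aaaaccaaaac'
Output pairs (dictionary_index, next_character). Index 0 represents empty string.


LZ78 encoding steps:
Dictionary: {0: ''}
Step 1: w='' (idx 0), next='a' -> output (0, 'a'), add 'a' as idx 1
Step 2: w='a' (idx 1), next='a' -> output (1, 'a'), add 'aa' as idx 2
Step 3: w='a' (idx 1), next='c' -> output (1, 'c'), add 'ac' as idx 3
Step 4: w='' (idx 0), next='c' -> output (0, 'c'), add 'c' as idx 4
Step 5: w='aa' (idx 2), next='a' -> output (2, 'a'), add 'aaa' as idx 5
Step 6: w='ac' (idx 3), end of input -> output (3, '')


Encoded: [(0, 'a'), (1, 'a'), (1, 'c'), (0, 'c'), (2, 'a'), (3, '')]


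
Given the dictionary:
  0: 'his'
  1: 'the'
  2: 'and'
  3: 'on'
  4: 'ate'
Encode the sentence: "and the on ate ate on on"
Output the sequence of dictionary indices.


Look up each word in the dictionary:
  'and' -> 2
  'the' -> 1
  'on' -> 3
  'ate' -> 4
  'ate' -> 4
  'on' -> 3
  'on' -> 3

Encoded: [2, 1, 3, 4, 4, 3, 3]


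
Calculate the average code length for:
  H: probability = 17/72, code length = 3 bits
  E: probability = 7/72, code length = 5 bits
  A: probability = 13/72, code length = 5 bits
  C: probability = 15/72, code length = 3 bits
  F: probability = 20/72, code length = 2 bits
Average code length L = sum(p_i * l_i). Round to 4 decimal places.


Weighted contributions p_i * l_i:
  H: (17/72) * 3 = 51/72
  E: (7/72) * 5 = 35/72
  A: (13/72) * 5 = 65/72
  C: (15/72) * 3 = 45/72
  F: (20/72) * 2 = 40/72
Sum = (51 + 35 + 65 + 45 + 40)/72 = 236/72

L = 236/72 = 3.2778 bits/symbol


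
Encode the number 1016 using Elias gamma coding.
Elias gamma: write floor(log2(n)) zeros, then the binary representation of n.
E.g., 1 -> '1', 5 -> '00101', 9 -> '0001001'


num_bits = floor(log2(1016)) + 1 = 10
leading_zeros = num_bits - 1 = 9
binary(1016) = 1111111000

Elias gamma(1016) = '000000000' + '1111111000' = 0000000001111111000 (19 bits)


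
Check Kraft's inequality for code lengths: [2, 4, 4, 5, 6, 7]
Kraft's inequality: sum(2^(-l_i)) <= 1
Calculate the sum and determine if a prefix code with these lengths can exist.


Sum = 2^(-2) + 2^(-4) + 2^(-4) + 2^(-5) + 2^(-6) + 2^(-7)
    = 0.25 + 0.0625 + 0.0625 + 0.03125 + 0.015625 + 0.0078125
    = 55/128 = 0.4296875
Since 0.4296875 <= 1, Kraft's inequality IS satisfied.
A prefix code with these lengths CAN exist.

Kraft sum = 0.4296875. Satisfied.


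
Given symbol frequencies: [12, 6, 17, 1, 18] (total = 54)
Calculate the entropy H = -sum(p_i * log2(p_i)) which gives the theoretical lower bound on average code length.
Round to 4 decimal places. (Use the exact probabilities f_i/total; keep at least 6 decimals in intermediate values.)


Per-symbol terms -p_i * log2(p_i) with p_i = f_i/54:
  p = 12/54 = 0.222222: log2(p) = -2.169925, -p*log2(p) = 0.482206
  p = 6/54 = 0.111111: log2(p) = -3.169925, -p*log2(p) = 0.352214
  p = 17/54 = 0.314815: log2(p) = -1.667425, -p*log2(p) = 0.524930
  p = 1/54 = 0.018519: log2(p) = -5.754888, -p*log2(p) = 0.106572
  p = 18/54 = 0.333333: log2(p) = -1.584963, -p*log2(p) = 0.528321
H = 0.482206 + 0.352214 + 0.524930 + 0.106572 + 0.528321 = 1.994243

H = 1.9942 bits/symbol


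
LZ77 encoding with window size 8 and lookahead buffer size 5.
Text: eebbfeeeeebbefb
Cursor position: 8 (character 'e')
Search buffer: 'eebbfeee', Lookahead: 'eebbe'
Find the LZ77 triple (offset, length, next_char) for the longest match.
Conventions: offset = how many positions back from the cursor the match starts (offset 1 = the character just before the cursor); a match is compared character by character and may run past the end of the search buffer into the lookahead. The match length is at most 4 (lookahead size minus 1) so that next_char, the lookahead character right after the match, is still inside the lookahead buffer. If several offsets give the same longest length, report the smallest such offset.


Try each offset into the search buffer:
  offset=1 (pos 7, char 'e'): match length 2
  offset=2 (pos 6, char 'e'): match length 2
  offset=3 (pos 5, char 'e'): match length 2
  offset=4 (pos 4, char 'f'): match length 0
  offset=5 (pos 3, char 'b'): match length 0
  offset=6 (pos 2, char 'b'): match length 0
  offset=7 (pos 1, char 'e'): match length 1
  offset=8 (pos 0, char 'e'): match length 4
Longest match has length 4 at offset 8.
next_char = character at position 8 + 4 = 12 -> 'e'

Best match: offset=8, length=4 (matching 'eebb' starting at position 0)
LZ77 triple: (8, 4, 'e')


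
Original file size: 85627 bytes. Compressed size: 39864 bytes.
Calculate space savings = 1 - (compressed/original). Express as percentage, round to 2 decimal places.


ratio = compressed/original = 39864/85627 = 0.465554
savings = 1 - ratio = 1 - 0.465554 = 0.534446
as a percentage: 0.534446 * 100 = 53.44%

Space savings = 1 - 39864/85627 = 53.44%


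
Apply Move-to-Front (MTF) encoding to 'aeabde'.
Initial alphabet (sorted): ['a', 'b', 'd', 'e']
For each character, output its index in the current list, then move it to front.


MTF encoding:
'a': index 0 in ['a', 'b', 'd', 'e'] -> ['a', 'b', 'd', 'e']
'e': index 3 in ['a', 'b', 'd', 'e'] -> ['e', 'a', 'b', 'd']
'a': index 1 in ['e', 'a', 'b', 'd'] -> ['a', 'e', 'b', 'd']
'b': index 2 in ['a', 'e', 'b', 'd'] -> ['b', 'a', 'e', 'd']
'd': index 3 in ['b', 'a', 'e', 'd'] -> ['d', 'b', 'a', 'e']
'e': index 3 in ['d', 'b', 'a', 'e'] -> ['e', 'd', 'b', 'a']


Output: [0, 3, 1, 2, 3, 3]


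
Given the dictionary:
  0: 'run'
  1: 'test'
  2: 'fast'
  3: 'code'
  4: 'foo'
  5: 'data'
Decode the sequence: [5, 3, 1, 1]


Look up each index in the dictionary:
  5 -> 'data'
  3 -> 'code'
  1 -> 'test'
  1 -> 'test'

Decoded: "data code test test"


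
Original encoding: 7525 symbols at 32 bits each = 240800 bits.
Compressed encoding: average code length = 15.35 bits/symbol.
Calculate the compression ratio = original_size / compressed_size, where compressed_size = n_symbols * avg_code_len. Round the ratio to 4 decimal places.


original_size = n_symbols * orig_bits = 7525 * 32 = 240800 bits
compressed_size = n_symbols * avg_code_len = 7525 * 15.35 = 115508.75 bits
ratio = original_size / compressed_size = 240800 / 115508.75 = 2.0847

Compression ratio = 2.0847


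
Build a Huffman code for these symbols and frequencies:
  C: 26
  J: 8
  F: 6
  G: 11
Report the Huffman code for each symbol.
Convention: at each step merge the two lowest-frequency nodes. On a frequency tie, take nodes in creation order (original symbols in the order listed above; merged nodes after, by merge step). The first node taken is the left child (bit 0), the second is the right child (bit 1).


Huffman tree construction:
Step 1: Merge F(6) + J(8) = 14
Step 2: Merge G(11) + (F+J)(14) = 25
Step 3: Merge (G+(F+J))(25) + C(26) = 51
Read each symbol's code off the tree from the root (left child = 0, right child = 1).

Codes:
  C: 1 (length 1)
  J: 011 (length 3)
  F: 010 (length 3)
  G: 00 (length 2)
Average code length: 90/51 = 1.7647 bits/symbol


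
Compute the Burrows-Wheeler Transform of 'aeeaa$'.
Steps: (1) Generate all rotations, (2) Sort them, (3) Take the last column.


Rotations (sorted):
  0: $aeeaa -> last char: a
  1: a$aeea -> last char: a
  2: aa$aee -> last char: e
  3: aeeaa$ -> last char: $
  4: eaa$ae -> last char: e
  5: eeaa$a -> last char: a


BWT = aae$ea


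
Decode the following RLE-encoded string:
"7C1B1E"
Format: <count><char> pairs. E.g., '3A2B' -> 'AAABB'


Expanding each <count><char> pair:
  7C -> 'CCCCCCC'
  1B -> 'B'
  1E -> 'E'

Decoded = CCCCCCCBE


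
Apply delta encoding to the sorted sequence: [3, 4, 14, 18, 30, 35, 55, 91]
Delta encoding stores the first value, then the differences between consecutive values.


First value: 3
Deltas:
  4 - 3 = 1
  14 - 4 = 10
  18 - 14 = 4
  30 - 18 = 12
  35 - 30 = 5
  55 - 35 = 20
  91 - 55 = 36


Delta encoded: [3, 1, 10, 4, 12, 5, 20, 36]


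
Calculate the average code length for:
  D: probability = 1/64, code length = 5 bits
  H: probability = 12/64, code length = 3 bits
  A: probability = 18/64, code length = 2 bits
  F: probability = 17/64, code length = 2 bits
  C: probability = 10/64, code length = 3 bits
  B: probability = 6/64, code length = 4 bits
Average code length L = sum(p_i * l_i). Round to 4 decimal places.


Weighted contributions p_i * l_i:
  D: (1/64) * 5 = 5/64
  H: (12/64) * 3 = 36/64
  A: (18/64) * 2 = 36/64
  F: (17/64) * 2 = 34/64
  C: (10/64) * 3 = 30/64
  B: (6/64) * 4 = 24/64
Sum = (5 + 36 + 36 + 34 + 30 + 24)/64 = 165/64

L = 165/64 = 2.5781 bits/symbol


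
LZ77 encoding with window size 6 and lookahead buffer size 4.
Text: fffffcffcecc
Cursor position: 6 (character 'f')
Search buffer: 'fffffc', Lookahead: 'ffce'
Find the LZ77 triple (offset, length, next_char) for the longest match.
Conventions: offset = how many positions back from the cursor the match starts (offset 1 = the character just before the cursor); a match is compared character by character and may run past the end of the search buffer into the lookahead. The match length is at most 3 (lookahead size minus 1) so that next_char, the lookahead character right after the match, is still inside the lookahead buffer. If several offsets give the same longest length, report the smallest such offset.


Try each offset into the search buffer:
  offset=1 (pos 5, char 'c'): match length 0
  offset=2 (pos 4, char 'f'): match length 1
  offset=3 (pos 3, char 'f'): match length 3
  offset=4 (pos 2, char 'f'): match length 2
  offset=5 (pos 1, char 'f'): match length 2
  offset=6 (pos 0, char 'f'): match length 2
Longest match has length 3 at offset 3.
next_char = character at position 6 + 3 = 9 -> 'e'

Best match: offset=3, length=3 (matching 'ffc' starting at position 3)
LZ77 triple: (3, 3, 'e')


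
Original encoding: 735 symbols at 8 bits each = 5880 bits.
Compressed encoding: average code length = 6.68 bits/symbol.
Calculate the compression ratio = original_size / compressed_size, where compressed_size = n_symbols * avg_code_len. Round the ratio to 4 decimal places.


original_size = n_symbols * orig_bits = 735 * 8 = 5880 bits
compressed_size = n_symbols * avg_code_len = 735 * 6.68 = 4909.8 bits
ratio = original_size / compressed_size = 5880 / 4909.8 = 1.1976

Compression ratio = 1.1976


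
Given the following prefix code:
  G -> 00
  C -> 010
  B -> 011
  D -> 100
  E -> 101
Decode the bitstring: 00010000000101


Decoding step by step:
Bits 00 -> G
Bits 010 -> C
Bits 00 -> G
Bits 00 -> G
Bits 00 -> G
Bits 101 -> E


Decoded message: GCGGGE


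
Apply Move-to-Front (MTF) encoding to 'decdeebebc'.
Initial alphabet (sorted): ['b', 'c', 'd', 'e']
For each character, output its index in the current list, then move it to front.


MTF encoding:
'd': index 2 in ['b', 'c', 'd', 'e'] -> ['d', 'b', 'c', 'e']
'e': index 3 in ['d', 'b', 'c', 'e'] -> ['e', 'd', 'b', 'c']
'c': index 3 in ['e', 'd', 'b', 'c'] -> ['c', 'e', 'd', 'b']
'd': index 2 in ['c', 'e', 'd', 'b'] -> ['d', 'c', 'e', 'b']
'e': index 2 in ['d', 'c', 'e', 'b'] -> ['e', 'd', 'c', 'b']
'e': index 0 in ['e', 'd', 'c', 'b'] -> ['e', 'd', 'c', 'b']
'b': index 3 in ['e', 'd', 'c', 'b'] -> ['b', 'e', 'd', 'c']
'e': index 1 in ['b', 'e', 'd', 'c'] -> ['e', 'b', 'd', 'c']
'b': index 1 in ['e', 'b', 'd', 'c'] -> ['b', 'e', 'd', 'c']
'c': index 3 in ['b', 'e', 'd', 'c'] -> ['c', 'b', 'e', 'd']


Output: [2, 3, 3, 2, 2, 0, 3, 1, 1, 3]


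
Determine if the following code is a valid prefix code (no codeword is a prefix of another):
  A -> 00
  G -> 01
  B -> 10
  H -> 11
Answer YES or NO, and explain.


Checking each pair (does one codeword prefix another?):
  A='00' vs G='01': no prefix
  A='00' vs B='10': no prefix
  A='00' vs H='11': no prefix
  G='01' vs A='00': no prefix
  G='01' vs B='10': no prefix
  G='01' vs H='11': no prefix
  B='10' vs A='00': no prefix
  B='10' vs G='01': no prefix
  B='10' vs H='11': no prefix
  H='11' vs A='00': no prefix
  H='11' vs G='01': no prefix
  H='11' vs B='10': no prefix
No violation found over all pairs.

YES -- this is a valid prefix code. No codeword is a prefix of any other codeword.


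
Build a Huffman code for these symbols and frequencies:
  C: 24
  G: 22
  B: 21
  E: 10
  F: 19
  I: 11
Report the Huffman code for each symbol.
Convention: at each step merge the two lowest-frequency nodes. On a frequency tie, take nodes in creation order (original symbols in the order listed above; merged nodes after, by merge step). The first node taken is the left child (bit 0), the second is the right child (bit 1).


Huffman tree construction:
Step 1: Merge E(10) + I(11) = 21
Step 2: Merge F(19) + B(21) = 40
Step 3: Merge (E+I)(21) + G(22) = 43
Step 4: Merge C(24) + (F+B)(40) = 64
Step 5: Merge ((E+I)+G)(43) + (C+(F+B))(64) = 107
Read each symbol's code off the tree from the root (left child = 0, right child = 1).

Codes:
  C: 10 (length 2)
  G: 01 (length 2)
  B: 111 (length 3)
  E: 000 (length 3)
  F: 110 (length 3)
  I: 001 (length 3)
Average code length: 275/107 = 2.5701 bits/symbol


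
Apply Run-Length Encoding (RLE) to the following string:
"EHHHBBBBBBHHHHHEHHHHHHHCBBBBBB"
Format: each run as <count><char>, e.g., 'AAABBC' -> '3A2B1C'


Scanning runs left to right:
  i=0: run of 'E' x 1 -> '1E'
  i=1: run of 'H' x 3 -> '3H'
  i=4: run of 'B' x 6 -> '6B'
  i=10: run of 'H' x 5 -> '5H'
  i=15: run of 'E' x 1 -> '1E'
  i=16: run of 'H' x 7 -> '7H'
  i=23: run of 'C' x 1 -> '1C'
  i=24: run of 'B' x 6 -> '6B'

RLE = 1E3H6B5H1E7H1C6B


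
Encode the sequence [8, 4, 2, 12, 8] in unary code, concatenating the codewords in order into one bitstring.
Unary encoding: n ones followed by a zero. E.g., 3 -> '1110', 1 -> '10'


Encode each number as n ones followed by a terminating 0:
  8 -> 111111110 (9 bits)
  4 -> 11110 (5 bits)
  2 -> 110 (3 bits)
  12 -> 1111111111110 (13 bits)
  8 -> 111111110 (9 bits)
Total length = 9 + 5 + 3 + 13 + 9 = 39 bits.

Unary([8, 4, 2, 12, 8]) = 111111110111101101111111111110111111110 (39 bits)


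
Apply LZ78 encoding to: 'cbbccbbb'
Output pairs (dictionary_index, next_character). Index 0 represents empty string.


LZ78 encoding steps:
Dictionary: {0: ''}
Step 1: w='' (idx 0), next='c' -> output (0, 'c'), add 'c' as idx 1
Step 2: w='' (idx 0), next='b' -> output (0, 'b'), add 'b' as idx 2
Step 3: w='b' (idx 2), next='c' -> output (2, 'c'), add 'bc' as idx 3
Step 4: w='c' (idx 1), next='b' -> output (1, 'b'), add 'cb' as idx 4
Step 5: w='b' (idx 2), next='b' -> output (2, 'b'), add 'bb' as idx 5


Encoded: [(0, 'c'), (0, 'b'), (2, 'c'), (1, 'b'), (2, 'b')]


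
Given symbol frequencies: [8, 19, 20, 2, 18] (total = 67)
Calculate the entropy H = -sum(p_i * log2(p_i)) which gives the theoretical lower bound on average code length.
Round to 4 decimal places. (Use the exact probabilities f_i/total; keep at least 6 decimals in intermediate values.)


Per-symbol terms -p_i * log2(p_i) with p_i = f_i/67:
  p = 8/67 = 0.119403: log2(p) = -3.066089, -p*log2(p) = 0.366100
  p = 19/67 = 0.283582: log2(p) = -1.818162, -p*log2(p) = 0.515598
  p = 20/67 = 0.298507: log2(p) = -1.744161, -p*log2(p) = 0.520645
  p = 2/67 = 0.029851: log2(p) = -5.066089, -p*log2(p) = 0.151227
  p = 18/67 = 0.268657: log2(p) = -1.896164, -p*log2(p) = 0.509417
H = 0.366100 + 0.515598 + 0.520645 + 0.151227 + 0.509417 = 2.062987

H = 2.063 bits/symbol


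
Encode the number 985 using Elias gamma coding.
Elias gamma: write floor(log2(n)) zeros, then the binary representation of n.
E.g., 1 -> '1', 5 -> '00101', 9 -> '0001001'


num_bits = floor(log2(985)) + 1 = 10
leading_zeros = num_bits - 1 = 9
binary(985) = 1111011001

Elias gamma(985) = '000000000' + '1111011001' = 0000000001111011001 (19 bits)


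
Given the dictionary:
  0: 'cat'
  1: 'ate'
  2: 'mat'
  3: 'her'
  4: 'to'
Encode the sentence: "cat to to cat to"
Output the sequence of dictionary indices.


Look up each word in the dictionary:
  'cat' -> 0
  'to' -> 4
  'to' -> 4
  'cat' -> 0
  'to' -> 4

Encoded: [0, 4, 4, 0, 4]


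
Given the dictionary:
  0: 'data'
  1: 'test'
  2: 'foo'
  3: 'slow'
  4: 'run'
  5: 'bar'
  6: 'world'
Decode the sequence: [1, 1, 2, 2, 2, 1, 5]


Look up each index in the dictionary:
  1 -> 'test'
  1 -> 'test'
  2 -> 'foo'
  2 -> 'foo'
  2 -> 'foo'
  1 -> 'test'
  5 -> 'bar'

Decoded: "test test foo foo foo test bar"


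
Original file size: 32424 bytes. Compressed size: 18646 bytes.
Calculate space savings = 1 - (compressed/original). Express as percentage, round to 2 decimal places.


ratio = compressed/original = 18646/32424 = 0.575068
savings = 1 - ratio = 1 - 0.575068 = 0.424932
as a percentage: 0.424932 * 100 = 42.49%

Space savings = 1 - 18646/32424 = 42.49%


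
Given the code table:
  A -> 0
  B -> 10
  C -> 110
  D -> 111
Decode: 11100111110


Decoding:
111 -> D
0 -> A
0 -> A
111 -> D
110 -> C


Result: DAADC


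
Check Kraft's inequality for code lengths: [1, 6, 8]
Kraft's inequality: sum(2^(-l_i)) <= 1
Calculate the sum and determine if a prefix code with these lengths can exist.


Sum = 2^(-1) + 2^(-6) + 2^(-8)
    = 0.5 + 0.015625 + 0.00390625
    = 133/256 = 0.51953125
Since 0.51953125 <= 1, Kraft's inequality IS satisfied.
A prefix code with these lengths CAN exist.

Kraft sum = 0.51953125. Satisfied.


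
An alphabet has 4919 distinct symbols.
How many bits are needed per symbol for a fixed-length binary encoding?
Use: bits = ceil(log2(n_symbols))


log2(4919) = 12.2641
Bracket: 2^12 = 4096 < 4919 <= 2^13 = 8192
So ceil(log2(4919)) = 13

bits = ceil(log2(4919)) = ceil(12.2641) = 13 bits


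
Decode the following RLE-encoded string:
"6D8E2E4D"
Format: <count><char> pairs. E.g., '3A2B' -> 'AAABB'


Expanding each <count><char> pair:
  6D -> 'DDDDDD'
  8E -> 'EEEEEEEE'
  2E -> 'EE'
  4D -> 'DDDD'

Decoded = DDDDDDEEEEEEEEEEDDDD


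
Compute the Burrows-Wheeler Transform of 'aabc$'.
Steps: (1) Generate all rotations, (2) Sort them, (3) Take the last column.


Rotations (sorted):
  0: $aabc -> last char: c
  1: aabc$ -> last char: $
  2: abc$a -> last char: a
  3: bc$aa -> last char: a
  4: c$aab -> last char: b


BWT = c$aab


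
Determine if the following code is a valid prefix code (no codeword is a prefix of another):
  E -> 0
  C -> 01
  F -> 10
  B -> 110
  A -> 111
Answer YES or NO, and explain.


Checking each pair (does one codeword prefix another?):
  E='0' vs C='01': prefix -- VIOLATION

NO -- this is NOT a valid prefix code. E (0) is a prefix of C (01).


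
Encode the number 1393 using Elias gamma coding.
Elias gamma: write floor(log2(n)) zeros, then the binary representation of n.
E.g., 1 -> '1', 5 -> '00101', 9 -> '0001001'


num_bits = floor(log2(1393)) + 1 = 11
leading_zeros = num_bits - 1 = 10
binary(1393) = 10101110001

Elias gamma(1393) = '0000000000' + '10101110001' = 000000000010101110001 (21 bits)


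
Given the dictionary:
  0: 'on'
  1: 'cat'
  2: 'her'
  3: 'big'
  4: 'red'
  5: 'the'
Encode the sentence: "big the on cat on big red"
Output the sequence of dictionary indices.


Look up each word in the dictionary:
  'big' -> 3
  'the' -> 5
  'on' -> 0
  'cat' -> 1
  'on' -> 0
  'big' -> 3
  'red' -> 4

Encoded: [3, 5, 0, 1, 0, 3, 4]


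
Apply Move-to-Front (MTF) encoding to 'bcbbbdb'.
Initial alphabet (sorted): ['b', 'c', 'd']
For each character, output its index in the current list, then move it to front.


MTF encoding:
'b': index 0 in ['b', 'c', 'd'] -> ['b', 'c', 'd']
'c': index 1 in ['b', 'c', 'd'] -> ['c', 'b', 'd']
'b': index 1 in ['c', 'b', 'd'] -> ['b', 'c', 'd']
'b': index 0 in ['b', 'c', 'd'] -> ['b', 'c', 'd']
'b': index 0 in ['b', 'c', 'd'] -> ['b', 'c', 'd']
'd': index 2 in ['b', 'c', 'd'] -> ['d', 'b', 'c']
'b': index 1 in ['d', 'b', 'c'] -> ['b', 'd', 'c']


Output: [0, 1, 1, 0, 0, 2, 1]


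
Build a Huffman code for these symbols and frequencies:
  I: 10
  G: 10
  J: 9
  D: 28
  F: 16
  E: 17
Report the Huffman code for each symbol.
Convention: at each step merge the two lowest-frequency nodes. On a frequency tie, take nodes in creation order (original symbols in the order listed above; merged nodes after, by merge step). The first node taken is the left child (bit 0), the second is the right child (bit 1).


Huffman tree construction:
Step 1: Merge J(9) + I(10) = 19
Step 2: Merge G(10) + F(16) = 26
Step 3: Merge E(17) + (J+I)(19) = 36
Step 4: Merge (G+F)(26) + D(28) = 54
Step 5: Merge (E+(J+I))(36) + ((G+F)+D)(54) = 90
Read each symbol's code off the tree from the root (left child = 0, right child = 1).

Codes:
  I: 011 (length 3)
  G: 100 (length 3)
  J: 010 (length 3)
  D: 11 (length 2)
  F: 101 (length 3)
  E: 00 (length 2)
Average code length: 225/90 = 2.5000 bits/symbol


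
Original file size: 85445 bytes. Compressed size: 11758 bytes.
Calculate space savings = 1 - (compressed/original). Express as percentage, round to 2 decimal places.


ratio = compressed/original = 11758/85445 = 0.137609
savings = 1 - ratio = 1 - 0.137609 = 0.862391
as a percentage: 0.862391 * 100 = 86.24%

Space savings = 1 - 11758/85445 = 86.24%


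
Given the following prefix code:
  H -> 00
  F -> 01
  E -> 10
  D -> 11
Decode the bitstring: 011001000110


Decoding step by step:
Bits 01 -> F
Bits 10 -> E
Bits 01 -> F
Bits 00 -> H
Bits 01 -> F
Bits 10 -> E


Decoded message: FEFHFE


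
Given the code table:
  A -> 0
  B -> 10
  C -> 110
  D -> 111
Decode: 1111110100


Decoding:
111 -> D
111 -> D
0 -> A
10 -> B
0 -> A


Result: DDABA


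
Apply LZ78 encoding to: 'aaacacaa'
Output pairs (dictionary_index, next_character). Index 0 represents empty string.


LZ78 encoding steps:
Dictionary: {0: ''}
Step 1: w='' (idx 0), next='a' -> output (0, 'a'), add 'a' as idx 1
Step 2: w='a' (idx 1), next='a' -> output (1, 'a'), add 'aa' as idx 2
Step 3: w='' (idx 0), next='c' -> output (0, 'c'), add 'c' as idx 3
Step 4: w='a' (idx 1), next='c' -> output (1, 'c'), add 'ac' as idx 4
Step 5: w='aa' (idx 2), end of input -> output (2, '')


Encoded: [(0, 'a'), (1, 'a'), (0, 'c'), (1, 'c'), (2, '')]


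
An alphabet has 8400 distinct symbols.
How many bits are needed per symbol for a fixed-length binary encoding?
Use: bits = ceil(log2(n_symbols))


log2(8400) = 13.0362
Bracket: 2^13 = 8192 < 8400 <= 2^14 = 16384
So ceil(log2(8400)) = 14

bits = ceil(log2(8400)) = ceil(13.0362) = 14 bits


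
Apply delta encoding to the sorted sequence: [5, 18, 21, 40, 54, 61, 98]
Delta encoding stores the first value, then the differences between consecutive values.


First value: 5
Deltas:
  18 - 5 = 13
  21 - 18 = 3
  40 - 21 = 19
  54 - 40 = 14
  61 - 54 = 7
  98 - 61 = 37


Delta encoded: [5, 13, 3, 19, 14, 7, 37]


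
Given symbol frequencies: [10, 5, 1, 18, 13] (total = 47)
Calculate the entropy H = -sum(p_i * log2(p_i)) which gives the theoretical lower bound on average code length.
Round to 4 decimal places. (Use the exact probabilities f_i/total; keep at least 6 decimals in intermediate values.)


Per-symbol terms -p_i * log2(p_i) with p_i = f_i/47:
  p = 10/47 = 0.212766: log2(p) = -2.232661, -p*log2(p) = 0.475034
  p = 5/47 = 0.106383: log2(p) = -3.232661, -p*log2(p) = 0.343900
  p = 1/47 = 0.021277: log2(p) = -5.554589, -p*log2(p) = 0.118183
  p = 18/47 = 0.382979: log2(p) = -1.384664, -p*log2(p) = 0.530297
  p = 13/47 = 0.276596: log2(p) = -1.854149, -p*log2(p) = 0.512850
H = 0.475034 + 0.343900 + 0.118183 + 0.530297 + 0.512850 = 1.980264

H = 1.9803 bits/symbol


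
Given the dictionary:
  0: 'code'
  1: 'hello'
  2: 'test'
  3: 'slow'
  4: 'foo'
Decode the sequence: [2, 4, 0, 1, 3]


Look up each index in the dictionary:
  2 -> 'test'
  4 -> 'foo'
  0 -> 'code'
  1 -> 'hello'
  3 -> 'slow'

Decoded: "test foo code hello slow"


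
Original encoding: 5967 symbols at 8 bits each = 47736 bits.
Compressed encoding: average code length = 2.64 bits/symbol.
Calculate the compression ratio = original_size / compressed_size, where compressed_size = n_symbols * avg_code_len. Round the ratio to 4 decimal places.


original_size = n_symbols * orig_bits = 5967 * 8 = 47736 bits
compressed_size = n_symbols * avg_code_len = 5967 * 2.64 = 15752.88 bits
ratio = original_size / compressed_size = 47736 / 15752.88 = 3.0303

Compression ratio = 3.0303


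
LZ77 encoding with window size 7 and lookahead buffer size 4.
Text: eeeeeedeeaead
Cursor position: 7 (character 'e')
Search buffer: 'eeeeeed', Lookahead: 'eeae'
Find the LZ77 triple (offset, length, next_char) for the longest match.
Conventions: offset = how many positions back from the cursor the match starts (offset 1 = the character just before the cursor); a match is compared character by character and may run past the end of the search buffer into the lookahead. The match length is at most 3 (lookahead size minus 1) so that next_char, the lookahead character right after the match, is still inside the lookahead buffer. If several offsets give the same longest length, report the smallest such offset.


Try each offset into the search buffer:
  offset=1 (pos 6, char 'd'): match length 0
  offset=2 (pos 5, char 'e'): match length 1
  offset=3 (pos 4, char 'e'): match length 2
  offset=4 (pos 3, char 'e'): match length 2
  offset=5 (pos 2, char 'e'): match length 2
  offset=6 (pos 1, char 'e'): match length 2
  offset=7 (pos 0, char 'e'): match length 2
Longest match has length 2, found at offsets 3, 4, 5, 6, 7; take the smallest, offset 3.
next_char = character at position 7 + 2 = 9 -> 'a'

Best match: offset=3, length=2 (matching 'ee' starting at position 4)
LZ77 triple: (3, 2, 'a')


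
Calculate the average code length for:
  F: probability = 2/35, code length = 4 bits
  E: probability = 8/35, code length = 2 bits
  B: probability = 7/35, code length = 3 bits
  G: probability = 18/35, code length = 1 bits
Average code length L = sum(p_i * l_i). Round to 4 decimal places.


Weighted contributions p_i * l_i:
  F: (2/35) * 4 = 8/35
  E: (8/35) * 2 = 16/35
  B: (7/35) * 3 = 21/35
  G: (18/35) * 1 = 18/35
Sum = (8 + 16 + 21 + 18)/35 = 63/35

L = 63/35 = 1.8000 bits/symbol


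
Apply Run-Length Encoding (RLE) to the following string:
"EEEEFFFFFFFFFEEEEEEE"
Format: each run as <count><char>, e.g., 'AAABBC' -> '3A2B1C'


Scanning runs left to right:
  i=0: run of 'E' x 4 -> '4E'
  i=4: run of 'F' x 9 -> '9F'
  i=13: run of 'E' x 7 -> '7E'

RLE = 4E9F7E


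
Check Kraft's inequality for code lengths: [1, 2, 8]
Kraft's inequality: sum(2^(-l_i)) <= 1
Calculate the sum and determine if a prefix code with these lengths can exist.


Sum = 2^(-1) + 2^(-2) + 2^(-8)
    = 0.5 + 0.25 + 0.00390625
    = 193/256 = 0.75390625
Since 0.75390625 <= 1, Kraft's inequality IS satisfied.
A prefix code with these lengths CAN exist.

Kraft sum = 0.75390625. Satisfied.


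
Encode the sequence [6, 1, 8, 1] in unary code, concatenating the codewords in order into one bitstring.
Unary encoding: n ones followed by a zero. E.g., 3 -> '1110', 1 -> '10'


Encode each number as n ones followed by a terminating 0:
  6 -> 1111110 (7 bits)
  1 -> 10 (2 bits)
  8 -> 111111110 (9 bits)
  1 -> 10 (2 bits)
Total length = 7 + 2 + 9 + 2 = 20 bits.

Unary([6, 1, 8, 1]) = 11111101011111111010 (20 bits)


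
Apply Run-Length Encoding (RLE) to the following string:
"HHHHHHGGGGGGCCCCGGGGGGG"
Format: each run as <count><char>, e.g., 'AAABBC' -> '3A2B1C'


Scanning runs left to right:
  i=0: run of 'H' x 6 -> '6H'
  i=6: run of 'G' x 6 -> '6G'
  i=12: run of 'C' x 4 -> '4C'
  i=16: run of 'G' x 7 -> '7G'

RLE = 6H6G4C7G


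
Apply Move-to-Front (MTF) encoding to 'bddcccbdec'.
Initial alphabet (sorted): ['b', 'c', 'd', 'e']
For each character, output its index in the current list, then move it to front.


MTF encoding:
'b': index 0 in ['b', 'c', 'd', 'e'] -> ['b', 'c', 'd', 'e']
'd': index 2 in ['b', 'c', 'd', 'e'] -> ['d', 'b', 'c', 'e']
'd': index 0 in ['d', 'b', 'c', 'e'] -> ['d', 'b', 'c', 'e']
'c': index 2 in ['d', 'b', 'c', 'e'] -> ['c', 'd', 'b', 'e']
'c': index 0 in ['c', 'd', 'b', 'e'] -> ['c', 'd', 'b', 'e']
'c': index 0 in ['c', 'd', 'b', 'e'] -> ['c', 'd', 'b', 'e']
'b': index 2 in ['c', 'd', 'b', 'e'] -> ['b', 'c', 'd', 'e']
'd': index 2 in ['b', 'c', 'd', 'e'] -> ['d', 'b', 'c', 'e']
'e': index 3 in ['d', 'b', 'c', 'e'] -> ['e', 'd', 'b', 'c']
'c': index 3 in ['e', 'd', 'b', 'c'] -> ['c', 'e', 'd', 'b']


Output: [0, 2, 0, 2, 0, 0, 2, 2, 3, 3]


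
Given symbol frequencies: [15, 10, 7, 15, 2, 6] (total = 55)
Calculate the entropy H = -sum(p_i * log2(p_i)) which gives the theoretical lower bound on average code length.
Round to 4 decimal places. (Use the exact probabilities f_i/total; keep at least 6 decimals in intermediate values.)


Per-symbol terms -p_i * log2(p_i) with p_i = f_i/55:
  p = 15/55 = 0.272727: log2(p) = -1.874469, -p*log2(p) = 0.511219
  p = 10/55 = 0.181818: log2(p) = -2.459432, -p*log2(p) = 0.447169
  p = 7/55 = 0.127273: log2(p) = -2.974005, -p*log2(p) = 0.378510
  p = 15/55 = 0.272727: log2(p) = -1.874469, -p*log2(p) = 0.511219
  p = 2/55 = 0.036364: log2(p) = -4.781360, -p*log2(p) = 0.173868
  p = 6/55 = 0.109091: log2(p) = -3.196397, -p*log2(p) = 0.348698
H = 0.511219 + 0.447169 + 0.378510 + 0.511219 + 0.173868 + 0.348698 = 2.370683

H = 2.3707 bits/symbol


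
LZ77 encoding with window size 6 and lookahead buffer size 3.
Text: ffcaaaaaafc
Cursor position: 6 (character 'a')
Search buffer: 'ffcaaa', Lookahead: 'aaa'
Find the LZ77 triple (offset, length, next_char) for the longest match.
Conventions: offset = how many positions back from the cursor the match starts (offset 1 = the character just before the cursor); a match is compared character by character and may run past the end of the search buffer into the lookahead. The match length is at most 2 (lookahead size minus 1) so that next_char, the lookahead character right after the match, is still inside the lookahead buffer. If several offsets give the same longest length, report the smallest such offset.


Try each offset into the search buffer:
  offset=1 (pos 5, char 'a'): match length 2
  offset=2 (pos 4, char 'a'): match length 2
  offset=3 (pos 3, char 'a'): match length 2
  offset=4 (pos 2, char 'c'): match length 0
  offset=5 (pos 1, char 'f'): match length 0
  offset=6 (pos 0, char 'f'): match length 0
Longest match has length 2, found at offsets 1, 2, 3; take the smallest, offset 1.
next_char = character at position 6 + 2 = 8 -> 'a'

Best match: offset=1, length=2 (matching 'aa' starting at position 5)
LZ77 triple: (1, 2, 'a')


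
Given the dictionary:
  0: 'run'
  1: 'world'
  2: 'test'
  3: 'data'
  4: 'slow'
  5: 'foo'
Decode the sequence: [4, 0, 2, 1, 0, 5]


Look up each index in the dictionary:
  4 -> 'slow'
  0 -> 'run'
  2 -> 'test'
  1 -> 'world'
  0 -> 'run'
  5 -> 'foo'

Decoded: "slow run test world run foo"


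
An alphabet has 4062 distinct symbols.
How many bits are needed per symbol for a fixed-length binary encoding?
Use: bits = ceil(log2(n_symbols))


log2(4062) = 11.988
Bracket: 2^11 = 2048 < 4062 <= 2^12 = 4096
So ceil(log2(4062)) = 12

bits = ceil(log2(4062)) = ceil(11.988) = 12 bits


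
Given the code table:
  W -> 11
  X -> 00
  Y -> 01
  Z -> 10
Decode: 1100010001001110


Decoding:
11 -> W
00 -> X
01 -> Y
00 -> X
01 -> Y
00 -> X
11 -> W
10 -> Z


Result: WXYXYXWZ


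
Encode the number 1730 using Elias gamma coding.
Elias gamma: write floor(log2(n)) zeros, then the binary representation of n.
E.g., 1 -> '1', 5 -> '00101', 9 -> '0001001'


num_bits = floor(log2(1730)) + 1 = 11
leading_zeros = num_bits - 1 = 10
binary(1730) = 11011000010

Elias gamma(1730) = '0000000000' + '11011000010' = 000000000011011000010 (21 bits)


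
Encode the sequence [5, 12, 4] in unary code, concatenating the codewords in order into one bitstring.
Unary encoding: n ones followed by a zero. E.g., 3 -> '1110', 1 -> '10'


Encode each number as n ones followed by a terminating 0:
  5 -> 111110 (6 bits)
  12 -> 1111111111110 (13 bits)
  4 -> 11110 (5 bits)
Total length = 6 + 13 + 5 = 24 bits.

Unary([5, 12, 4]) = 111110111111111111011110 (24 bits)


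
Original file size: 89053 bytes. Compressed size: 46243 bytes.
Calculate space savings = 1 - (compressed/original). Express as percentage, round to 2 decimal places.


ratio = compressed/original = 46243/89053 = 0.519275
savings = 1 - ratio = 1 - 0.519275 = 0.480725
as a percentage: 0.480725 * 100 = 48.07%

Space savings = 1 - 46243/89053 = 48.07%


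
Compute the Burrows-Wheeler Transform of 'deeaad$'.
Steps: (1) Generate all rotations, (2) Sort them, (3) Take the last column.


Rotations (sorted):
  0: $deeaad -> last char: d
  1: aad$dee -> last char: e
  2: ad$deea -> last char: a
  3: d$deeaa -> last char: a
  4: deeaad$ -> last char: $
  5: eaad$de -> last char: e
  6: eeaad$d -> last char: d


BWT = deaa$ed


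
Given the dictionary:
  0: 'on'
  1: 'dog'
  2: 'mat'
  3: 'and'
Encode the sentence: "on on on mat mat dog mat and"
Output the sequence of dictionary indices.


Look up each word in the dictionary:
  'on' -> 0
  'on' -> 0
  'on' -> 0
  'mat' -> 2
  'mat' -> 2
  'dog' -> 1
  'mat' -> 2
  'and' -> 3

Encoded: [0, 0, 0, 2, 2, 1, 2, 3]


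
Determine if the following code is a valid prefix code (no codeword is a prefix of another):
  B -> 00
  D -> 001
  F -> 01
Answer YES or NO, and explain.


Checking each pair (does one codeword prefix another?):
  B='00' vs D='001': prefix -- VIOLATION

NO -- this is NOT a valid prefix code. B (00) is a prefix of D (001).


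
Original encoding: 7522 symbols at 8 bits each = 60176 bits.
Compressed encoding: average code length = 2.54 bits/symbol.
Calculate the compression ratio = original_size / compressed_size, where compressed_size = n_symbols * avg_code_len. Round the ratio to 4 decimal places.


original_size = n_symbols * orig_bits = 7522 * 8 = 60176 bits
compressed_size = n_symbols * avg_code_len = 7522 * 2.54 = 19105.88 bits
ratio = original_size / compressed_size = 60176 / 19105.88 = 3.1496

Compression ratio = 3.1496


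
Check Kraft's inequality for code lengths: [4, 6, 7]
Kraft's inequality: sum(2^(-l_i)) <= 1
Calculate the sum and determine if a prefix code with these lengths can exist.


Sum = 2^(-4) + 2^(-6) + 2^(-7)
    = 0.0625 + 0.015625 + 0.0078125
    = 11/128 = 0.0859375
Since 0.0859375 <= 1, Kraft's inequality IS satisfied.
A prefix code with these lengths CAN exist.

Kraft sum = 0.0859375. Satisfied.


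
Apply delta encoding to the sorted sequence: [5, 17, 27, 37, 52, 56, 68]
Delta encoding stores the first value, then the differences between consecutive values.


First value: 5
Deltas:
  17 - 5 = 12
  27 - 17 = 10
  37 - 27 = 10
  52 - 37 = 15
  56 - 52 = 4
  68 - 56 = 12


Delta encoded: [5, 12, 10, 10, 15, 4, 12]


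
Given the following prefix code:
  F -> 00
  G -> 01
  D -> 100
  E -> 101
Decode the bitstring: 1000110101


Decoding step by step:
Bits 100 -> D
Bits 01 -> G
Bits 101 -> E
Bits 01 -> G


Decoded message: DGEG


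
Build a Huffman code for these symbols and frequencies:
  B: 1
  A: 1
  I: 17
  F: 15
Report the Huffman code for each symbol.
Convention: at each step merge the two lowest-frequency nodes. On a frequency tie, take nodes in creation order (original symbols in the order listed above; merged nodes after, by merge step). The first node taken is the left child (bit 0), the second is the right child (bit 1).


Huffman tree construction:
Step 1: Merge B(1) + A(1) = 2
Step 2: Merge (B+A)(2) + F(15) = 17
Step 3: Merge I(17) + ((B+A)+F)(17) = 34
Read each symbol's code off the tree from the root (left child = 0, right child = 1).

Codes:
  B: 100 (length 3)
  A: 101 (length 3)
  I: 0 (length 1)
  F: 11 (length 2)
Average code length: 53/34 = 1.5588 bits/symbol


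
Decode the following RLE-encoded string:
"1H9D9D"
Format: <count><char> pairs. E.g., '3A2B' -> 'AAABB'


Expanding each <count><char> pair:
  1H -> 'H'
  9D -> 'DDDDDDDDD'
  9D -> 'DDDDDDDDD'

Decoded = HDDDDDDDDDDDDDDDDDD


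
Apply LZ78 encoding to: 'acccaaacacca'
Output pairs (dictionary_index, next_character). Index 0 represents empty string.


LZ78 encoding steps:
Dictionary: {0: ''}
Step 1: w='' (idx 0), next='a' -> output (0, 'a'), add 'a' as idx 1
Step 2: w='' (idx 0), next='c' -> output (0, 'c'), add 'c' as idx 2
Step 3: w='c' (idx 2), next='c' -> output (2, 'c'), add 'cc' as idx 3
Step 4: w='a' (idx 1), next='a' -> output (1, 'a'), add 'aa' as idx 4
Step 5: w='a' (idx 1), next='c' -> output (1, 'c'), add 'ac' as idx 5
Step 6: w='ac' (idx 5), next='c' -> output (5, 'c'), add 'acc' as idx 6
Step 7: w='a' (idx 1), end of input -> output (1, '')


Encoded: [(0, 'a'), (0, 'c'), (2, 'c'), (1, 'a'), (1, 'c'), (5, 'c'), (1, '')]


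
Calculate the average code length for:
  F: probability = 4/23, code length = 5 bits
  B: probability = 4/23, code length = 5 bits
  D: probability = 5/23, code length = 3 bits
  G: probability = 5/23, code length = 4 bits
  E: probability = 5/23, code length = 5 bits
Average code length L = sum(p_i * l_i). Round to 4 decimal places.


Weighted contributions p_i * l_i:
  F: (4/23) * 5 = 20/23
  B: (4/23) * 5 = 20/23
  D: (5/23) * 3 = 15/23
  G: (5/23) * 4 = 20/23
  E: (5/23) * 5 = 25/23
Sum = (20 + 20 + 15 + 20 + 25)/23 = 100/23

L = 100/23 = 4.3478 bits/symbol
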